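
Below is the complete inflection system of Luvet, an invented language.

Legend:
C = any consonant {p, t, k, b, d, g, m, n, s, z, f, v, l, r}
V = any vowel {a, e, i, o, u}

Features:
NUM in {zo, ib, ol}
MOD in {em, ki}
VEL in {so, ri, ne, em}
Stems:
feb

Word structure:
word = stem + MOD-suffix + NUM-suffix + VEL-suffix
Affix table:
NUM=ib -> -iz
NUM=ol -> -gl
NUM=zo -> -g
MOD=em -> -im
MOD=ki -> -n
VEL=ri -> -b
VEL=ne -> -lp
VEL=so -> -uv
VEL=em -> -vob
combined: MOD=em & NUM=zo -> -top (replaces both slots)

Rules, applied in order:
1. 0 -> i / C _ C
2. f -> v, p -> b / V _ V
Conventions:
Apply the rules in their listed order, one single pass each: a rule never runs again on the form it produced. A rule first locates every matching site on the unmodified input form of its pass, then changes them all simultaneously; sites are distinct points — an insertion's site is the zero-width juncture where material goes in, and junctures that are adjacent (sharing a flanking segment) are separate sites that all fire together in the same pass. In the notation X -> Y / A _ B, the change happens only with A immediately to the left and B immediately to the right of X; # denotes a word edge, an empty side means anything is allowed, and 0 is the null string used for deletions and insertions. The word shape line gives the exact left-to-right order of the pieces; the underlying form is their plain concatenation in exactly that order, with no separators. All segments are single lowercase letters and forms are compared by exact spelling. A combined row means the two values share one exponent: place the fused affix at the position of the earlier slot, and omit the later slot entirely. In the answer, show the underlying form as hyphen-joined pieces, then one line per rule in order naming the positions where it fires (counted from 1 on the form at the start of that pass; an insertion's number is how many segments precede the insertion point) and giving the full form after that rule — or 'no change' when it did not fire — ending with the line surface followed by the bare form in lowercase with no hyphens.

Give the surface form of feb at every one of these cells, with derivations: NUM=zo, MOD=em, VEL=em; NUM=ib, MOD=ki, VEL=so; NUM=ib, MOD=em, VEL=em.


cell NUM=zo, MOD=em, VEL=em:
underlying: feb-top-vob
1. 0 -> i / C _ C: inserts after position(s) 3, 6: febitopivob
2. f -> v, p -> b / V _ V: fires at position(s) 7: febitobivob
surface: febitobivob

cell NUM=ib, MOD=ki, VEL=so:
underlying: feb-n-iz-uv
1. 0 -> i / C _ C: inserts after position(s) 3: febinizuv
2. f -> v, p -> b / V _ V: no change
surface: febinizuv

cell NUM=ib, MOD=em, VEL=em:
underlying: feb-im-iz-vob
1. 0 -> i / C _ C: inserts after position(s) 7: febimizivob
2. f -> v, p -> b / V _ V: no change
surface: febimizivob


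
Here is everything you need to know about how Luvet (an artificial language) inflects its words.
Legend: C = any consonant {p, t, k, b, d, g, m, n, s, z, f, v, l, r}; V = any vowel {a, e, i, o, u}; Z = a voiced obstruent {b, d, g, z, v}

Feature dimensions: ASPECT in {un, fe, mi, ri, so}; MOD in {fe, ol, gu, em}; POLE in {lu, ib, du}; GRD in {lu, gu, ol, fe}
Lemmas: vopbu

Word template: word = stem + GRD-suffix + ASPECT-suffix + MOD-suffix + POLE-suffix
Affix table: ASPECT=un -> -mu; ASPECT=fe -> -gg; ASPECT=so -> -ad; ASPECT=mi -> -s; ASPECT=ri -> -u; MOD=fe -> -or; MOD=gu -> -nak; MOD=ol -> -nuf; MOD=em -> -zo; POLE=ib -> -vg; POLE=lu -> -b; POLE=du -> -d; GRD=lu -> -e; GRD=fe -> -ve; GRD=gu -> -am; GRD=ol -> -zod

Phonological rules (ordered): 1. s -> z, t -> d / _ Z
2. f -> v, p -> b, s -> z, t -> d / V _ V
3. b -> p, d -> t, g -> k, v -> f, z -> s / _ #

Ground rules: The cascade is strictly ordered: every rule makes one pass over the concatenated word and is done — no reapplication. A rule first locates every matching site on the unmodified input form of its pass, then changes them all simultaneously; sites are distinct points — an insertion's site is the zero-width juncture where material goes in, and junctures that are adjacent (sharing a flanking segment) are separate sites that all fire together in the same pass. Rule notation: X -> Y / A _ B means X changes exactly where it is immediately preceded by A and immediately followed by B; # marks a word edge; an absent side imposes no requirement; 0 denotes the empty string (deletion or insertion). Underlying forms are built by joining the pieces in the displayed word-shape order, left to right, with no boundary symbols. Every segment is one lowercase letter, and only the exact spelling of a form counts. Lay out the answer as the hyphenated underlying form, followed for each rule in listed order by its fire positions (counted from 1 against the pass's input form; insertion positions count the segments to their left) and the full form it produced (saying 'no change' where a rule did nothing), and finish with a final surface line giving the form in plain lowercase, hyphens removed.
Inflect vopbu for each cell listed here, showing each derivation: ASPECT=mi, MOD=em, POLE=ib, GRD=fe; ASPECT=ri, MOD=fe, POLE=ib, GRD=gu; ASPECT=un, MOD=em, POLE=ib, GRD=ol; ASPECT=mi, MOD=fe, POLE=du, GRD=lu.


cell ASPECT=mi, MOD=em, POLE=ib, GRD=fe:
underlying: vopbu-ve-s-zo-vg
1. s -> z, t -> d / _ Z: fires at position(s) 8: vopbuvezzovg
2. f -> v, p -> b, s -> z, t -> d / V _ V: no change
3. b -> p, d -> t, g -> k, v -> f, z -> s / _ #: fires at position(s) 12: vopbuvezzovk
surface: vopbuvezzovk

cell ASPECT=ri, MOD=fe, POLE=ib, GRD=gu:
underlying: vopbu-am-u-or-vg
1. s -> z, t -> d / _ Z: no change
2. f -> v, p -> b, s -> z, t -> d / V _ V: no change
3. b -> p, d -> t, g -> k, v -> f, z -> s / _ #: fires at position(s) 12: vopbuamuorvk
surface: vopbuamuorvk

cell ASPECT=un, MOD=em, POLE=ib, GRD=ol:
underlying: vopbu-zod-mu-zo-vg
1. s -> z, t -> d / _ Z: no change
2. f -> v, p -> b, s -> z, t -> d / V _ V: no change
3. b -> p, d -> t, g -> k, v -> f, z -> s / _ #: fires at position(s) 14: vopbuzodmuzovk
surface: vopbuzodmuzovk

cell ASPECT=mi, MOD=fe, POLE=du, GRD=lu:
underlying: vopbu-e-s-or-d
1. s -> z, t -> d / _ Z: no change
2. f -> v, p -> b, s -> z, t -> d / V _ V: fires at position(s) 7: vopbuezord
3. b -> p, d -> t, g -> k, v -> f, z -> s / _ #: fires at position(s) 10: vopbuezort
surface: vopbuezort


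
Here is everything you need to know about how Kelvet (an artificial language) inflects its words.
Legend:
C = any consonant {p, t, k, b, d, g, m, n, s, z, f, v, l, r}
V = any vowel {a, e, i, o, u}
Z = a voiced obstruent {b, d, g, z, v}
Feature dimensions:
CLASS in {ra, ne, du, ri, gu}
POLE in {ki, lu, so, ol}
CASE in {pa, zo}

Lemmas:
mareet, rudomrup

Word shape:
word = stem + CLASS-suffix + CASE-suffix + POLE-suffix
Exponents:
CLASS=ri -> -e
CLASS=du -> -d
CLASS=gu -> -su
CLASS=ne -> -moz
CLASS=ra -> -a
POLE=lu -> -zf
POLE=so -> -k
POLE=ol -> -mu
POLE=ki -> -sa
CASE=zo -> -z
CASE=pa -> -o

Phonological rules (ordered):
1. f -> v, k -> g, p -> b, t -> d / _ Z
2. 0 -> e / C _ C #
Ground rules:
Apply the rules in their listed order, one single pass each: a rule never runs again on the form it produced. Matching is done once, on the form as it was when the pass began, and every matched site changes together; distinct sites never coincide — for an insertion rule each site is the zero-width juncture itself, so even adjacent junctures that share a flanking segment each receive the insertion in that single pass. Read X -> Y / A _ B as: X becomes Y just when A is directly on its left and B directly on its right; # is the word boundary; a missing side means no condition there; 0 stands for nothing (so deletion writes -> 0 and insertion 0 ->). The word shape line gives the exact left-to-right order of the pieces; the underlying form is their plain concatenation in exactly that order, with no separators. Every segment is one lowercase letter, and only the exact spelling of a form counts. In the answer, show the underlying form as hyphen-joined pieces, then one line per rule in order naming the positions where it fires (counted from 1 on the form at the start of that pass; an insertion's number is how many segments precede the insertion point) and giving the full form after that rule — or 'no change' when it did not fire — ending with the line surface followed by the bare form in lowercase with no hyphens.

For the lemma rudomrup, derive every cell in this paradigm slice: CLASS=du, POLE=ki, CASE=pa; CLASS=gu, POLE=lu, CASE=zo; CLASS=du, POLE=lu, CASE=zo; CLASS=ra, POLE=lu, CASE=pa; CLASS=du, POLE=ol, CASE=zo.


cell CLASS=du, POLE=ki, CASE=pa:
underlying: rudomrup-d-o-sa
1. f -> v, k -> g, p -> b, t -> d / _ Z: fires at position(s) 8: rudomrubdosa
2. 0 -> e / C _ C #: no change
surface: rudomrubdosa

cell CLASS=gu, POLE=lu, CASE=zo:
underlying: rudomrup-su-z-zf
1. f -> v, k -> g, p -> b, t -> d / _ Z: no change
2. 0 -> e / C _ C #: inserts after position(s) 12: rudomrupsuzzef
surface: rudomrupsuzzef

cell CLASS=du, POLE=lu, CASE=zo:
underlying: rudomrup-d-z-zf
1. f -> v, k -> g, p -> b, t -> d / _ Z: fires at position(s) 8: rudomrubdzzf
2. 0 -> e / C _ C #: inserts after position(s) 11: rudomrubdzzef
surface: rudomrubdzzef

cell CLASS=ra, POLE=lu, CASE=pa:
underlying: rudomrup-a-o-zf
1. f -> v, k -> g, p -> b, t -> d / _ Z: no change
2. 0 -> e / C _ C #: inserts after position(s) 11: rudomrupaozef
surface: rudomrupaozef

cell CLASS=du, POLE=ol, CASE=zo:
underlying: rudomrup-d-z-mu
1. f -> v, k -> g, p -> b, t -> d / _ Z: fires at position(s) 8: rudomrubdzmu
2. 0 -> e / C _ C #: no change
surface: rudomrubdzmu


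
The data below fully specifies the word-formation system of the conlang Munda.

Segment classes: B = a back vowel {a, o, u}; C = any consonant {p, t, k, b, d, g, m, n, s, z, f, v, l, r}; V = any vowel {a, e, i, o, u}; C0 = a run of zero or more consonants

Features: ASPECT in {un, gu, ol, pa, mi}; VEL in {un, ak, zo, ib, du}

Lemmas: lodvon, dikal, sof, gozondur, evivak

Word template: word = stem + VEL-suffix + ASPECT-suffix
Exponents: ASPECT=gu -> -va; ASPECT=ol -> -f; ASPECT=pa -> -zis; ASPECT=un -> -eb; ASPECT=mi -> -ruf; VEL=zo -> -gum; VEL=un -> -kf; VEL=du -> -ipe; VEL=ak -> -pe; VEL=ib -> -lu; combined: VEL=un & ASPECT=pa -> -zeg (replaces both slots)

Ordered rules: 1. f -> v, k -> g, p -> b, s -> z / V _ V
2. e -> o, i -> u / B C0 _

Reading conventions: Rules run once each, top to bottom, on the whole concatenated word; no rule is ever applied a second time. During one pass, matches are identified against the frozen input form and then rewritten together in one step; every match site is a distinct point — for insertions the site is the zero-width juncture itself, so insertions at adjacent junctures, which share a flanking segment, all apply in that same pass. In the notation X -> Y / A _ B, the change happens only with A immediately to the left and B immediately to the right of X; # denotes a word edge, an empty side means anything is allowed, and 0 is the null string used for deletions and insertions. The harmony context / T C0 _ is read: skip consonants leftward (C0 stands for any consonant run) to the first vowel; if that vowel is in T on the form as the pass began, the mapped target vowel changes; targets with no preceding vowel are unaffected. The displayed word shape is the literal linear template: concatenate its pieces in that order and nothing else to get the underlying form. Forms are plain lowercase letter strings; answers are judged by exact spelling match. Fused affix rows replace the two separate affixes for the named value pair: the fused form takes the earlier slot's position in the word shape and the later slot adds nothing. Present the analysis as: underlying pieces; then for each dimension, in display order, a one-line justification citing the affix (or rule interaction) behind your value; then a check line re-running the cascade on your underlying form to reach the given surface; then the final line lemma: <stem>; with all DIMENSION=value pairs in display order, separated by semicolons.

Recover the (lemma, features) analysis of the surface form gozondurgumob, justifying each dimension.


underlying: gozondur-gum-eb
ASPECT=un - signalled by the affix -eb
VEL=zo - signalled by the affix -gum
check: gozondurgumeb -> gozondurgumeb -> gozondurgumob
lemma: gozondur; ASPECT=un; VEL=zo


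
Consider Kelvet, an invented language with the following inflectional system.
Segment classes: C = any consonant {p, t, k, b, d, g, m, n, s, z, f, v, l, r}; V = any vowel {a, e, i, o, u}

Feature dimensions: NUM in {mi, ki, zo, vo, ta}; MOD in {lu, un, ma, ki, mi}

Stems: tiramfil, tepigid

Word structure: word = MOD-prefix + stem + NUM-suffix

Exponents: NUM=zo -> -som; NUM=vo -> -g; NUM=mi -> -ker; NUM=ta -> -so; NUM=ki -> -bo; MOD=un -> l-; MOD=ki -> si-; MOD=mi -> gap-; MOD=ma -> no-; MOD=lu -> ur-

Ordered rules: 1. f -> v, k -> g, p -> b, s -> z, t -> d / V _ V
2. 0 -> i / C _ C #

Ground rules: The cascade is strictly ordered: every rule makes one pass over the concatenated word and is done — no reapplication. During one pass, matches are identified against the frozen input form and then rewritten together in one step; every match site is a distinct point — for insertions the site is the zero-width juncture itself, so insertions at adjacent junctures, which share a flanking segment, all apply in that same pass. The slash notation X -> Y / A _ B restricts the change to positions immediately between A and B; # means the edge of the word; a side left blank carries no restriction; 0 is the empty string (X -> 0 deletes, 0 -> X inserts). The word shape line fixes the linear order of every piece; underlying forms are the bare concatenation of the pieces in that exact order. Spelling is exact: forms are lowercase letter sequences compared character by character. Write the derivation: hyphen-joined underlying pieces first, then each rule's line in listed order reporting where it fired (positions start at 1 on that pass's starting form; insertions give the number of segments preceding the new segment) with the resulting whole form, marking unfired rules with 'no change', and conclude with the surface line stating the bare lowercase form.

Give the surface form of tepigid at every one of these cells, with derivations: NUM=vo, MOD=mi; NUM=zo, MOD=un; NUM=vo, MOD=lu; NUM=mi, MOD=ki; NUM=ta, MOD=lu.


cell NUM=vo, MOD=mi:
underlying: gap-tepigid-g
1. f -> v, k -> g, p -> b, s -> z, t -> d / V _ V: fires at position(s) 6: gaptebigidg
2. 0 -> i / C _ C #: inserts after position(s) 10: gaptebigidig
surface: gaptebigidig

cell NUM=zo, MOD=un:
underlying: l-tepigid-som
1. f -> v, k -> g, p -> b, s -> z, t -> d / V _ V: fires at position(s) 4: ltebigidsom
2. 0 -> i / C _ C #: no change
surface: ltebigidsom

cell NUM=vo, MOD=lu:
underlying: ur-tepigid-g
1. f -> v, k -> g, p -> b, s -> z, t -> d / V _ V: fires at position(s) 5: urtebigidg
2. 0 -> i / C _ C #: inserts after position(s) 9: urtebigidig
surface: urtebigidig

cell NUM=mi, MOD=ki:
underlying: si-tepigid-ker
1. f -> v, k -> g, p -> b, s -> z, t -> d / V _ V: fires at position(s) 3, 5: sidebigidker
2. 0 -> i / C _ C #: no change
surface: sidebigidker

cell NUM=ta, MOD=lu:
underlying: ur-tepigid-so
1. f -> v, k -> g, p -> b, s -> z, t -> d / V _ V: fires at position(s) 5: urtebigidso
2. 0 -> i / C _ C #: no change
surface: urtebigidso


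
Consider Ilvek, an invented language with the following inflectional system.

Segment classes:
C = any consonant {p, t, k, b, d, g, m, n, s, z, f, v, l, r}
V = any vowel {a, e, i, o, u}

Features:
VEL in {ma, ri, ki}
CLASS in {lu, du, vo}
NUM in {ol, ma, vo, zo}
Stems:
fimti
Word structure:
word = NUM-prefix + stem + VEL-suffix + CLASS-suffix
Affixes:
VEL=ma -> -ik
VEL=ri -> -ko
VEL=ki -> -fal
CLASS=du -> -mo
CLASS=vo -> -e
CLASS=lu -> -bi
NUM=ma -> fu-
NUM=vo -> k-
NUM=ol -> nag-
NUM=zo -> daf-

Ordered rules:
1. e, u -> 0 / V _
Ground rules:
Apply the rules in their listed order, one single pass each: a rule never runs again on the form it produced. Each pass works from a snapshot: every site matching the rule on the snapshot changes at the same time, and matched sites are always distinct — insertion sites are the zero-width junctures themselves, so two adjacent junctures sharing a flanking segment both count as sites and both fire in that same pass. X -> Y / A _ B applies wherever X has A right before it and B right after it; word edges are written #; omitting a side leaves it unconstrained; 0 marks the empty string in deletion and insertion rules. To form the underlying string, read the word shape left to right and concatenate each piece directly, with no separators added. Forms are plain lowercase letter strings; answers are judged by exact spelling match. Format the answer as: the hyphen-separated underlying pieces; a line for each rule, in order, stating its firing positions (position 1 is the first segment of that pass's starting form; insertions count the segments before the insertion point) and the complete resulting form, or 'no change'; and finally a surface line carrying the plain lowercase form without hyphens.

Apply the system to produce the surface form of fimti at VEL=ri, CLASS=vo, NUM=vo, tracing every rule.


underlying: k-fimti-ko-e
1. e, u -> 0 / V _: fires at position(s) 9: kfimtiko
surface: kfimtiko


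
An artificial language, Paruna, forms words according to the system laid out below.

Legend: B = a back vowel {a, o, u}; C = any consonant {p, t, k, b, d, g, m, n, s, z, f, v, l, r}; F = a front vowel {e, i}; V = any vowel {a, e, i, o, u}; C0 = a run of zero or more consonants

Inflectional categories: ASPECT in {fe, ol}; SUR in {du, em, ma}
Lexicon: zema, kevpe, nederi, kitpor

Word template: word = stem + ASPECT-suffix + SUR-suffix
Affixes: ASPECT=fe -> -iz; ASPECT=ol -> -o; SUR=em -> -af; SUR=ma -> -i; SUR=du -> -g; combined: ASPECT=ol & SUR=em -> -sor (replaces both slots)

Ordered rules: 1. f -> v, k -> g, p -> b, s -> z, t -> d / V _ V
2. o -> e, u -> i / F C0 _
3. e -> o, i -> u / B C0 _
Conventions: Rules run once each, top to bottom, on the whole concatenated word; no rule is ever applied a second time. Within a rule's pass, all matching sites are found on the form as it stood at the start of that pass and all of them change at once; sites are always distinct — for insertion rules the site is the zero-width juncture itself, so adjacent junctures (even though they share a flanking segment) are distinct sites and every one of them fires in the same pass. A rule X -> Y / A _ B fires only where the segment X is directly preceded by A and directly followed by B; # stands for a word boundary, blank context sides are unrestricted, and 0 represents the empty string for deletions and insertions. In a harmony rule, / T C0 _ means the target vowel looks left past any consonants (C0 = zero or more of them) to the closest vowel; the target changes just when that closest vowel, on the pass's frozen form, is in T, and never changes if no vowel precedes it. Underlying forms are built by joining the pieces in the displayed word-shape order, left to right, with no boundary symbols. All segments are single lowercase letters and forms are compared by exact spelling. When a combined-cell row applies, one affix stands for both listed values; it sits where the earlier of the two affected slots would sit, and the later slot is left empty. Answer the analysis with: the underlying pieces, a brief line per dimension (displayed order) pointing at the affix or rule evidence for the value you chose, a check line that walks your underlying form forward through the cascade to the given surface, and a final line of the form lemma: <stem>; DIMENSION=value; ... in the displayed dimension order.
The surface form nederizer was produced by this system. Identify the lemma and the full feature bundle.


underlying: nederi-sor
ASPECT=ol - signalled by the combined affix row
SUR=em - signalled by the combined affix row
check: nederisor -> nederizor -> nederizer -> nederizer
lemma: nederi; ASPECT=ol; SUR=em


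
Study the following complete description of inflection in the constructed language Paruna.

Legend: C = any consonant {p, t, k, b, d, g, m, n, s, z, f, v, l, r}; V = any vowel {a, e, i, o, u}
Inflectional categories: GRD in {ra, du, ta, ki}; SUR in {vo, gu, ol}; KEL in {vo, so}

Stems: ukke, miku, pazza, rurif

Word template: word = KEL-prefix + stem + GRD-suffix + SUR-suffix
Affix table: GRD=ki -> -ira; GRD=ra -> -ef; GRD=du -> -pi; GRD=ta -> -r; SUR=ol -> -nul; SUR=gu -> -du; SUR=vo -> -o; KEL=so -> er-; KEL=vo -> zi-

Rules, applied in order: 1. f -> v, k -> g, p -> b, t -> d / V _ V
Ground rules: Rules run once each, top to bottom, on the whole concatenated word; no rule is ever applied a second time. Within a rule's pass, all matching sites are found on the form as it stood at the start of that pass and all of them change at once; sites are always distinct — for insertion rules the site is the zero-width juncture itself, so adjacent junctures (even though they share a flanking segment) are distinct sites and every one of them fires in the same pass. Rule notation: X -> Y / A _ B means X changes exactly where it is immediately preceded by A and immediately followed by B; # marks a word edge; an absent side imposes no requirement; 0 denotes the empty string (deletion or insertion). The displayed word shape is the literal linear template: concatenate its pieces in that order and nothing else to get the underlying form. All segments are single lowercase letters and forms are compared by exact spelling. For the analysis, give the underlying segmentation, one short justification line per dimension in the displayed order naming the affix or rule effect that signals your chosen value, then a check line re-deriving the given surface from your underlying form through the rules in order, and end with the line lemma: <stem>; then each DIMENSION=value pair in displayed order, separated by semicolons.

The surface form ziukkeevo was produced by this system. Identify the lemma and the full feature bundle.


underlying: zi-ukke-ef-o
GRD=ra - signalled by the affix -ef
SUR=vo - signalled by the affix -o
KEL=vo - signalled by the affix zi-
check: ziukkeefo -> ziukkeevo
lemma: ukke; GRD=ra; SUR=vo; KEL=vo


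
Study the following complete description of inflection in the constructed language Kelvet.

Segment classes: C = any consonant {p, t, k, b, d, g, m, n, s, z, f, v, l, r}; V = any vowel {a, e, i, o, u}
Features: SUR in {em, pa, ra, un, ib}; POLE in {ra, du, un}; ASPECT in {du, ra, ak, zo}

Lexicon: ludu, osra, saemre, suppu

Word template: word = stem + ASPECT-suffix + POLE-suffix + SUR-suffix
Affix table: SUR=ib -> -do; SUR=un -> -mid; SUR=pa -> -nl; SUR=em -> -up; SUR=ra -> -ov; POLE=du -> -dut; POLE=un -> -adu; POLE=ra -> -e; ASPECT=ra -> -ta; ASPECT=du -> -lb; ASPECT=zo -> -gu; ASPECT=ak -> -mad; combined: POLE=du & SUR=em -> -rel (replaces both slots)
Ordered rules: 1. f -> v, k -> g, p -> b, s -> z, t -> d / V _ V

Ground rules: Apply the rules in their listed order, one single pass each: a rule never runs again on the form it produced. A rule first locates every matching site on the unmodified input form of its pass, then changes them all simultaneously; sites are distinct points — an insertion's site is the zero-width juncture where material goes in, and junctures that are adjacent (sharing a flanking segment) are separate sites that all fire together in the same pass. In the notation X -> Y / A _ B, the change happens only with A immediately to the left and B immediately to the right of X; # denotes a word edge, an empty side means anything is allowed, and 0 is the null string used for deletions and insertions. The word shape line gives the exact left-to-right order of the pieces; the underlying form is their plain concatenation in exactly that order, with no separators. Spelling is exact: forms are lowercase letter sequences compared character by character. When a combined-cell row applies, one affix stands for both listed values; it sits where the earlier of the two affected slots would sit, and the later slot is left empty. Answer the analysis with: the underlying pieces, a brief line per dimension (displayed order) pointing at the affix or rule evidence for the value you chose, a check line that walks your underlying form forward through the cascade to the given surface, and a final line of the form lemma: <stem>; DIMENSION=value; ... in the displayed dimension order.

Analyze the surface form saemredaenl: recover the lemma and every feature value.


underlying: saemre-ta-e-nl
SUR=pa - signalled by the affix -nl
POLE=ra - signalled by the affix -e
ASPECT=ra - signalled by the affix -ta
check: saemretaenl -> saemredaenl
lemma: saemre; SUR=pa; POLE=ra; ASPECT=ra


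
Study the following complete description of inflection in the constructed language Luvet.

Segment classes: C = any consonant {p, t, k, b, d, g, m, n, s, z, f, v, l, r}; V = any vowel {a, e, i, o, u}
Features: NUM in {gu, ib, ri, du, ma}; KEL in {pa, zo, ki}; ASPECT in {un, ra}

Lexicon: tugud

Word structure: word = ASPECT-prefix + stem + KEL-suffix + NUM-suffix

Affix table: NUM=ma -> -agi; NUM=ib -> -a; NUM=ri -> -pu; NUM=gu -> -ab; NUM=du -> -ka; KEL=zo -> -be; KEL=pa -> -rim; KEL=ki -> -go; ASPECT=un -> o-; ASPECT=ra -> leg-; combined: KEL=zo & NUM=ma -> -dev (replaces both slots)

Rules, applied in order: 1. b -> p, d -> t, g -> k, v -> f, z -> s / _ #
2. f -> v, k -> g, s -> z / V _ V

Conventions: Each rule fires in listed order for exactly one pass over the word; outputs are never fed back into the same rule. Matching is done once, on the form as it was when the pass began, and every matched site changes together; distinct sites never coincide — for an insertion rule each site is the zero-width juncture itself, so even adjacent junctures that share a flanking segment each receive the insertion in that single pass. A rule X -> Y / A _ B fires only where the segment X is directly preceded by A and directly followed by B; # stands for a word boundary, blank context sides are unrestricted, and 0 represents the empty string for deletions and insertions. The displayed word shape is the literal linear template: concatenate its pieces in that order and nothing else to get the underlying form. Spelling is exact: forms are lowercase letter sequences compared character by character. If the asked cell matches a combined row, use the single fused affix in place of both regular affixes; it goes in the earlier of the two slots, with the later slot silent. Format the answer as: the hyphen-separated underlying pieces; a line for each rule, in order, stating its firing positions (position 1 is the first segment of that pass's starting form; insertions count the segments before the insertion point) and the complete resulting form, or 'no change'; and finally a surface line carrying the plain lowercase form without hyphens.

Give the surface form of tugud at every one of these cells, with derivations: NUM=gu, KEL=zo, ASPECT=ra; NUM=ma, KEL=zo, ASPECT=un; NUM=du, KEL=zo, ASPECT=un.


cell NUM=gu, KEL=zo, ASPECT=ra:
underlying: leg-tugud-be-ab
1. b -> p, d -> t, g -> k, v -> f, z -> s / _ #: fires at position(s) 12: legtugudbeap
2. f -> v, k -> g, s -> z / V _ V: no change
surface: legtugudbeap

cell NUM=ma, KEL=zo, ASPECT=un:
underlying: o-tugud-dev
1. b -> p, d -> t, g -> k, v -> f, z -> s / _ #: fires at position(s) 9: otuguddef
2. f -> v, k -> g, s -> z / V _ V: no change
surface: otuguddef

cell NUM=du, KEL=zo, ASPECT=un:
underlying: o-tugud-be-ka
1. b -> p, d -> t, g -> k, v -> f, z -> s / _ #: no change
2. f -> v, k -> g, s -> z / V _ V: fires at position(s) 9: otugudbega
surface: otugudbega


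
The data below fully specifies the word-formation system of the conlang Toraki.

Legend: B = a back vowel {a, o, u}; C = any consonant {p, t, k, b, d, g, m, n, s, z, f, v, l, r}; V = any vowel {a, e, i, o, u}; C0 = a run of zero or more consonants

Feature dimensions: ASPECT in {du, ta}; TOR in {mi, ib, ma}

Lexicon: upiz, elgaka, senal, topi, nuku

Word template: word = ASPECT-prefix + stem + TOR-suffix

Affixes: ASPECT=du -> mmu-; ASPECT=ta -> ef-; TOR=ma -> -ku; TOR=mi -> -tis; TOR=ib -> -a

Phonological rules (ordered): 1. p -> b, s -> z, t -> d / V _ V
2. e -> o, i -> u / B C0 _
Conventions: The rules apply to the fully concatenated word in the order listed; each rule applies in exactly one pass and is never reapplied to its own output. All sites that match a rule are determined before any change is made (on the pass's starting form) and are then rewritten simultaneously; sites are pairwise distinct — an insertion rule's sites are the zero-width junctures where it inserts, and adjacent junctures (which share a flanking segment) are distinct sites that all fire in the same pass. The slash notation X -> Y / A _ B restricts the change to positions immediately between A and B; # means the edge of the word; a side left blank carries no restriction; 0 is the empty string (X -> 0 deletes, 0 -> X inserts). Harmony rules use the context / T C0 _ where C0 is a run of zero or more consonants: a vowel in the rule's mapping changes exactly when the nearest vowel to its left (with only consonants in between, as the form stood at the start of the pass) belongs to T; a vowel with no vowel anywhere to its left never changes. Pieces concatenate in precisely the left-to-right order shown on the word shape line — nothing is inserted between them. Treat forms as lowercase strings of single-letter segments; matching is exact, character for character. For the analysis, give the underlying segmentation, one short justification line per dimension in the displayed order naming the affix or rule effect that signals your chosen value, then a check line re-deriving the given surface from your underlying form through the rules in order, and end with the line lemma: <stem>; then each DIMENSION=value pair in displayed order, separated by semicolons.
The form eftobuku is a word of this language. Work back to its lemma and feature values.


underlying: ef-topi-ku
ASPECT=ta - signalled by the affix ef-
TOR=ma - signalled by the affix -ku
check: eftopiku -> eftobiku -> eftobuku
lemma: topi; ASPECT=ta; TOR=ma


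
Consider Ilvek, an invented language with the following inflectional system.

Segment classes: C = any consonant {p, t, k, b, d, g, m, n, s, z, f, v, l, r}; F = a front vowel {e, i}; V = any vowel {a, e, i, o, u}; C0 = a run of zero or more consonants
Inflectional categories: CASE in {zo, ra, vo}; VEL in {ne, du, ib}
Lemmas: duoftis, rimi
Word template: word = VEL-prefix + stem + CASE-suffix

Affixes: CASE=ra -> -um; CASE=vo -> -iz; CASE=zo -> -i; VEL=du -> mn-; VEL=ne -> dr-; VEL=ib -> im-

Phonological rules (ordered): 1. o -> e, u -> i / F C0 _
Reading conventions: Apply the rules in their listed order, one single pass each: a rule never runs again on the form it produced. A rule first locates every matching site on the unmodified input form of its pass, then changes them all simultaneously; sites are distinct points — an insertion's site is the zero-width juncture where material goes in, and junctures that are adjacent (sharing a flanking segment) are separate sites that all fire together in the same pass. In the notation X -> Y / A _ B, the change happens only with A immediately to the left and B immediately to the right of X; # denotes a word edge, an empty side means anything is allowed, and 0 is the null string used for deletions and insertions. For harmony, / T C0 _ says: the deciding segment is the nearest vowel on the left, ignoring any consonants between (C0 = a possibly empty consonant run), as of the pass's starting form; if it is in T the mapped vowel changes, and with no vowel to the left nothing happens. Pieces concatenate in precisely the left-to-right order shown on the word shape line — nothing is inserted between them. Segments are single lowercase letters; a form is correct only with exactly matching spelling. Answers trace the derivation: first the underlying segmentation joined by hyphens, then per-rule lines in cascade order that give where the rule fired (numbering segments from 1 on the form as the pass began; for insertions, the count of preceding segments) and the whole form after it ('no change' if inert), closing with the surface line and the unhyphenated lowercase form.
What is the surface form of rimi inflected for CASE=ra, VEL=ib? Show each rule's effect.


underlying: im-rimi-um
1. o -> e, u -> i / F C0 _: fires at position(s) 7: imrimiim
surface: imrimiim


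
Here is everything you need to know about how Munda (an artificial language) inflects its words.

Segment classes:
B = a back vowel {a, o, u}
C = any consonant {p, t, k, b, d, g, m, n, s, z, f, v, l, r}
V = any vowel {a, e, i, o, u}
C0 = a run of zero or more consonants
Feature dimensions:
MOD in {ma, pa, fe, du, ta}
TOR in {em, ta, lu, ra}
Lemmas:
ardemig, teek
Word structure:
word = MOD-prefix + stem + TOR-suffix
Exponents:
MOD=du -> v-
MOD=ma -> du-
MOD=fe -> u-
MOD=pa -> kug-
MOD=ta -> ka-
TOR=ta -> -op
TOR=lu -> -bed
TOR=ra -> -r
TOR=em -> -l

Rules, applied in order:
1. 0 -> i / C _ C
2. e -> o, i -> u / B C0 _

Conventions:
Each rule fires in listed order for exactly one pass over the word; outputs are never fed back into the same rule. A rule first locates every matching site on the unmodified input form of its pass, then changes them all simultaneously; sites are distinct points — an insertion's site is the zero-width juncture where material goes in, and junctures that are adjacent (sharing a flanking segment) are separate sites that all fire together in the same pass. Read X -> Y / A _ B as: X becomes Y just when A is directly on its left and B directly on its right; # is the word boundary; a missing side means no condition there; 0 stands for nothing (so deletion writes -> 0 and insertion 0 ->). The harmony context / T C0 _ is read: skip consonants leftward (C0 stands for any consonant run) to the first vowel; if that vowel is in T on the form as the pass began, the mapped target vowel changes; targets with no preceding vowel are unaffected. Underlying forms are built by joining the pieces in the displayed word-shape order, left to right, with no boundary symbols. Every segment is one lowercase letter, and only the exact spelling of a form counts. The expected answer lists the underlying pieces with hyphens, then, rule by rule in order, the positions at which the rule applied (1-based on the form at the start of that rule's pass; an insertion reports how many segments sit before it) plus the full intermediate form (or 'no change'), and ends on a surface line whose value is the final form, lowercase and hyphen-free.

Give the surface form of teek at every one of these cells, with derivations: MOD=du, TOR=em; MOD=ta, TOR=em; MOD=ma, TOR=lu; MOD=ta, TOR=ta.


cell MOD=du, TOR=em:
underlying: v-teek-l
1. 0 -> i / C _ C: inserts after position(s) 1, 5: viteekil
2. e -> o, i -> u / B C0 _: no change
surface: viteekil

cell MOD=ta, TOR=em:
underlying: ka-teek-l
1. 0 -> i / C _ C: inserts after position(s) 6: kateekil
2. e -> o, i -> u / B C0 _: fires at position(s) 4: katoekil
surface: katoekil

cell MOD=ma, TOR=lu:
underlying: du-teek-bed
1. 0 -> i / C _ C: inserts after position(s) 6: duteekibed
2. e -> o, i -> u / B C0 _: fires at position(s) 4: dutoekibed
surface: dutoekibed

cell MOD=ta, TOR=ta:
underlying: ka-teek-op
1. 0 -> i / C _ C: no change
2. e -> o, i -> u / B C0 _: fires at position(s) 4: katoekop
surface: katoekop


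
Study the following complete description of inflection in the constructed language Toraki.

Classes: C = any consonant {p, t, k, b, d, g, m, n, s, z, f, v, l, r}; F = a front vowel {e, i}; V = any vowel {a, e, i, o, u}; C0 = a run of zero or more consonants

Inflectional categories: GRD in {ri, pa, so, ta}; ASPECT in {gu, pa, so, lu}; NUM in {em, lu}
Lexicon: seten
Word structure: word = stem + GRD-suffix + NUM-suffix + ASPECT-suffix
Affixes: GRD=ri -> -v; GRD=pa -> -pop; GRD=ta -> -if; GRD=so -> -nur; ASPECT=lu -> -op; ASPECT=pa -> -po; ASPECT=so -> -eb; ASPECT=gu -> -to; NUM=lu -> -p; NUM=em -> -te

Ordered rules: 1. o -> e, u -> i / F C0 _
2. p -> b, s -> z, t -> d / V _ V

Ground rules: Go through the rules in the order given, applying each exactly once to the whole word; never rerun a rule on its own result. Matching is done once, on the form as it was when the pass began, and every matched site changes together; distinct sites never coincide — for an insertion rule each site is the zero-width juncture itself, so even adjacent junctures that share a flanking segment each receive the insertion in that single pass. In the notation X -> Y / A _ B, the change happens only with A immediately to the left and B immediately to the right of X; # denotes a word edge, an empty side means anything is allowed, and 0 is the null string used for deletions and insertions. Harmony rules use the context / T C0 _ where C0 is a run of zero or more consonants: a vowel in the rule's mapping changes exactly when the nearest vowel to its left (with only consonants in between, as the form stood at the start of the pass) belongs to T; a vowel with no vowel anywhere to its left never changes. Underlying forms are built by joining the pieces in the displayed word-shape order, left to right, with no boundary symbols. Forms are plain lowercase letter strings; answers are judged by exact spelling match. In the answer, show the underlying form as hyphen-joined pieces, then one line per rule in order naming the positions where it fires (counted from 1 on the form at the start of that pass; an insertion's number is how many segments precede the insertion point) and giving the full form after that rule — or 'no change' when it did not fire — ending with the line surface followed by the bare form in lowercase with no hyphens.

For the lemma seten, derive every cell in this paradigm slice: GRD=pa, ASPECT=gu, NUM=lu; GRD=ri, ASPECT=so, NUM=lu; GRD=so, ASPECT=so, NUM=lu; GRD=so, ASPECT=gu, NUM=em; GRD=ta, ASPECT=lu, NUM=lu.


cell GRD=pa, ASPECT=gu, NUM=lu:
underlying: seten-pop-p-to
1. o -> e, u -> i / F C0 _: fires at position(s) 7: setenpeppto
2. p -> b, s -> z, t -> d / V _ V: fires at position(s) 3: sedenpeppto
surface: sedenpeppto

cell GRD=ri, ASPECT=so, NUM=lu:
underlying: seten-v-p-eb
1. o -> e, u -> i / F C0 _: no change
2. p -> b, s -> z, t -> d / V _ V: fires at position(s) 3: sedenvpeb
surface: sedenvpeb

cell GRD=so, ASPECT=so, NUM=lu:
underlying: seten-nur-p-eb
1. o -> e, u -> i / F C0 _: fires at position(s) 7: setennirpeb
2. p -> b, s -> z, t -> d / V _ V: fires at position(s) 3: sedennirpeb
surface: sedennirpeb

cell GRD=so, ASPECT=gu, NUM=em:
underlying: seten-nur-te-to
1. o -> e, u -> i / F C0 _: fires at position(s) 7, 12: setennirtete
2. p -> b, s -> z, t -> d / V _ V: fires at position(s) 3, 11: sedennirtede
surface: sedennirtede

cell GRD=ta, ASPECT=lu, NUM=lu:
underlying: seten-if-p-op
1. o -> e, u -> i / F C0 _: fires at position(s) 9: setenifpep
2. p -> b, s -> z, t -> d / V _ V: fires at position(s) 3: sedenifpep
surface: sedenifpep


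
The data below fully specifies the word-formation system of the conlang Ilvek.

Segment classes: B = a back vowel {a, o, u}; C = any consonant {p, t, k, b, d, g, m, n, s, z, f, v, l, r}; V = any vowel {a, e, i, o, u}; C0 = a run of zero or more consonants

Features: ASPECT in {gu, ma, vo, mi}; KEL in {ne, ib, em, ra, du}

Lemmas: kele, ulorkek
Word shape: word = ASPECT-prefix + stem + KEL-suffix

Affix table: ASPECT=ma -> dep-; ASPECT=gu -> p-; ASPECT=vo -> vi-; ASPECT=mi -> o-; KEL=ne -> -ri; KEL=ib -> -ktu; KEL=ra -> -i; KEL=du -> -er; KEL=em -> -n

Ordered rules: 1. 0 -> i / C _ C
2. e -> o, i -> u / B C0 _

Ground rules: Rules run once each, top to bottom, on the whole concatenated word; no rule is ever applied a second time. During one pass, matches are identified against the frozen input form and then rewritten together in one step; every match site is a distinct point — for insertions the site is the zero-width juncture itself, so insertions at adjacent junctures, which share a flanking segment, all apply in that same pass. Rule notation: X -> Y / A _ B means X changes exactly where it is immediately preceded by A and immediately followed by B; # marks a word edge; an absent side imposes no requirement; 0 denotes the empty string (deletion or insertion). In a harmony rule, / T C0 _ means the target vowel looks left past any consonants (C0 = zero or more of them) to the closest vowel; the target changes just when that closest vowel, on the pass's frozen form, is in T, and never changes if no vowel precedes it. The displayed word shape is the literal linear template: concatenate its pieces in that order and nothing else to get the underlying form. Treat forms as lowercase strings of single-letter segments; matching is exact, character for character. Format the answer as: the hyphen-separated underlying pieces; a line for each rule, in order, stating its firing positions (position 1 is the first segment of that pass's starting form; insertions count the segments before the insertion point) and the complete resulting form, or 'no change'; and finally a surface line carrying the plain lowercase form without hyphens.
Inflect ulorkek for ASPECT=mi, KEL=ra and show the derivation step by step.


underlying: o-ulorkek-i
1. 0 -> i / C _ C: inserts after position(s) 5: oulorikeki
2. e -> o, i -> u / B C0 _: fires at position(s) 6: oulorukeki
surface: oulorukeki
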